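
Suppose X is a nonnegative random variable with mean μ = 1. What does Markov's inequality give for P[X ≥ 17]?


μ = E[X] = 1, a = 17.
Markov: P[X ≥ 17] ≤ μ/a = (1)/17 = 1/17.
Numerically: ≈ 0.058824.
(Since a = 17 > μ = 1.000000, the bound 1/17 is < 1 and informative.)

P[X ≥ 17] ≤ 1/17 ≈ 0.058824.


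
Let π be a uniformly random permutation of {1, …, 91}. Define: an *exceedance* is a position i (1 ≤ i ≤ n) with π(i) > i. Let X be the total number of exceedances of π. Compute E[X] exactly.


Write X = Σ_{i=1}^{91} X_i, where X_i = 1_{π(i) > i}.
For each fixed i, π(i) is uniform over {1, …, 91} (marginal of a uniform permutation), so P[π(i) > i] = (n − i)/n. Summing: Σ_{i=1}^{91} (n − i)/n = (0 + 1 + … + 90)/91 = 91(91 − 1)/(2·91) = (91 − 1)/2.
Hence E[X] = Σ_{i=1}^{91} (91 − i)/91 = 45 ≈ 45.00000.

E[X] = 45 = 45.00000.


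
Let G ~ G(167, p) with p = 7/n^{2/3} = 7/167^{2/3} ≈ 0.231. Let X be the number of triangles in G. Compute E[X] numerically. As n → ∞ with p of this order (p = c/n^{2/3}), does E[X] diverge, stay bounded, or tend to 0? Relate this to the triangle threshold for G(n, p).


Number of potential triangles: C(167, 3) = 762355.
Each occurs with probability p³ ≈ (0.231)³ ≈ 1.22988e-02.
By linearity: E[X] = C(167, 3)·p³ ≈ 762355 · 1.22988e-02 ≈ 9376.018.
Since α = 2/3 < 1, p = c/n^{2/3} ≫ 1/n is above the triangle threshold p ~ 1/n. Asymptotically E[X] ~ (c³/6)·n^{3(1−α)} = (7³/6)·n^{1} → ∞; triangles are abundant w.h.p.

E[X] ≈ 9376.018; in regime p = Θ(1/n^{2/3}) E[X] diverges (above the triangle threshold p ~ 1/n).


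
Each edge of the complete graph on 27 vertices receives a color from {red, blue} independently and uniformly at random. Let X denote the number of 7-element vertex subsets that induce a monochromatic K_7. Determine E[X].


Let X = Σ_S X_S over the C(27, 7) = 888030 subsets S of size 7, where X_S = 1 if the K_7 on S is monochromatic.
For a fixed S, the K_7 on S has C(7, 2) = 21 edges. P[all 21 edges red] = (1/2)^21, and likewise for blue, so P[monochromatic] = 2·(1/2)^21 = 2^{1 − 21} = 1/1048576.
Summing: E[X] = C(27, 7) · 2^{1 − 21} = 888030 · 1/1048576 = 444015/524288.
Numerically: E[X] ≈ 0.8469.

E[X] = C(27,7)·2^(1−C(7,2)) = 444015/524288 ≈ 0.8469.


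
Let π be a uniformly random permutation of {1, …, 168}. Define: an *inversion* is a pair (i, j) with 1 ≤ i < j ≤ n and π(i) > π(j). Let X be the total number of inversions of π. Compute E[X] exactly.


Write X = Σ X_I over the C(168, 2) = 14028 pairs i < j, with X_I the indicator of one inversion.
There are 14028 indicators.
For each fixed pair i < j, the values π(i) and π(j) are two distinct elements of {1, …, 168} in uniformly random order; by symmetry P[π(i) > π(j)] = 1/2.
By linearity: E[X] = 14028 · (1/2) = C(168, 2) · (1/2) = 14028/2 = 7014 ≈ 7014.0000.

E[X] = 7014 = 7014.0000.


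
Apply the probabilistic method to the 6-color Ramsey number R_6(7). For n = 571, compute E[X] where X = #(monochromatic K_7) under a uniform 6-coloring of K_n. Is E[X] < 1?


E[X] = C(571, 7) · 6^{1 − 21} = 3784329711421830 · 6^{−20} = 3784329711421830/3656158440062976.
As a reduced fraction: E[X] = 70080179841145/67706637778944 ≈ 1.0351.
Is E[X] < 1? NO.
Since E[X] ≥ 1, the first-moment bound is inconclusive at n = 571; it does NOT by itself certify R_6(7) > 571.

E[X] = 70080179841145/67706637778944 ≈ 1.0351; E[X] ≥ 1; first-moment method inconclusive here.


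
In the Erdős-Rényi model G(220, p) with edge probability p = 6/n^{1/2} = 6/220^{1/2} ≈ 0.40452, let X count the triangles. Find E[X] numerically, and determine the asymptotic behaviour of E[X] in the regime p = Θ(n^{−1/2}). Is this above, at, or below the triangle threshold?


Number of potential triangles: C(220, 3) = 1750540.
Each occurs with probability p³ ≈ (0.40452)³ ≈ 6.61941683e-02.
By linearity: E[X] = C(220, 3)·p³ ≈ 1750540 · 6.61941683e-02 ≈ 115875.539401.
Since α = 1/2 < 1, p = c/n^{1/2} ≫ 1/n is above the triangle threshold p ~ 1/n. Asymptotically E[X] ~ (c³/6)·n^{3(1−α)} = (6³/6)·n^{1.5} → ∞; triangles are abundant w.h.p.

E[X] ≈ 115875.539401; in regime p = Θ(1/n^{1/2}) E[X] diverges (above the triangle threshold p ~ 1/n).


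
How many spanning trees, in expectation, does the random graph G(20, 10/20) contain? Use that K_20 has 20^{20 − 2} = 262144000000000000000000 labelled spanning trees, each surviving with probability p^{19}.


K_20 has 20^{20 − 2} = 262144000000000000000000 labelled spanning trees.
For each such spanning tree H, let X_H = 1 if all 19 edges of H are present in G. Then P[X_H = 1] = p^{19} = (1/2)^{19} = 1/524288.
By linearity of expectation: E[X] = Σ_H E[X_H] = 262144000000000000000000 · p^{19} = 262144000000000000000000 · 1/524288 = 500000000000000000.
Numerically: E[X] ≈ 5e+17.

E[X] = 262144000000000000000000 · (1/2)^{19} = 500000000000000000 ≈ 5e+17.


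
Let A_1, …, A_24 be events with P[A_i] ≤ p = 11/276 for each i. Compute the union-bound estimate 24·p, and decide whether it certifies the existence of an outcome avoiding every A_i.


Union bound: P[∪_{i=1}^{24} A_i] ≤ Σ_i P[A_i] ≤ 24·p = 24·(11/276) = 22/23.
Numerically: 22/23 ≈ 0.9565.
Is 22/23 < 1? YES.
Since P[∪ A_i] ≤ 22/23 < 1, the complement has P[∩ A_i^c] ≥ 1 − 22/23 = 1/23 > 0, so some outcome avoids every A_i.

24·p = 22/23 ≈ 0.9565; existence CERTIFIED by the union bound.


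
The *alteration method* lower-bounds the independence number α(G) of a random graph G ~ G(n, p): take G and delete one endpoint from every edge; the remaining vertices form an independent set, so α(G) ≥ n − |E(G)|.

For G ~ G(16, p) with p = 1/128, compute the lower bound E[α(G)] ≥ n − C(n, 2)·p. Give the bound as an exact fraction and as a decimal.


E[|E(G)|] = C(16, 2)·p = 120 · (1/128) = 15/16.
E[α(G)] ≥ n − E[|E(G)|] = 16 − 15/16 = 241/16.
Numerically: ≈ 15.0625.
(This is only a lower bound; the true E[α(G)] may be larger.)

E[α(G)] ≥ 241/16 ≈ 15.0625.


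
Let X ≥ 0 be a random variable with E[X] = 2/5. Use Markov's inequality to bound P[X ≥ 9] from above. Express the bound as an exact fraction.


μ = E[X] = 2/5, a = 9.
Markov: P[X ≥ 9] ≤ μ/a = (2/5)/9 = 2/45.
Numerically: ≈ 0.04444.
(Since a = 9 > μ = 0.40000, the bound 2/45 is < 1 and informative.)

P[X ≥ 9] ≤ 2/45 ≈ 0.04444.


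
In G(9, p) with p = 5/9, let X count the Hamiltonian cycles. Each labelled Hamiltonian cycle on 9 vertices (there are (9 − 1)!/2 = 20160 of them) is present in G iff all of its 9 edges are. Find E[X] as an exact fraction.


K_9 has (9 − 1)!/2 = 20160 labelled Hamiltonian cycles.
For each such Hamiltonian cycle H, let X_H = 1 if all 9 edges of H are present in G. Then P[X_H = 1] = p^{9} = (5/9)^{9} = 1953125/387420489.
By linearity of expectation: E[X] = Σ_H E[X_H] = 20160 · p^{9} = 20160 · 1953125/387420489 = 4375000000/43046721.
Numerically: E[X] ≈ 101.634.

E[X] = 20160 · (5/9)^{9} = 4375000000/43046721 ≈ 101.634.


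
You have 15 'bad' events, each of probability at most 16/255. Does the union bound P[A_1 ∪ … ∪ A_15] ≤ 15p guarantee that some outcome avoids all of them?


Union bound: P[∪_{i=1}^{15} A_i] ≤ Σ_i P[A_i] ≤ 15·p = 15·(16/255) = 16/17.
Numerically: 16/17 ≈ 0.9412.
Is 16/17 < 1? YES.
Since P[∪ A_i] ≤ 16/17 < 1, the complement has P[∩ A_i^c] ≥ 1 − 16/17 = 1/17 > 0, so some outcome avoids every A_i.

15·p = 16/17 ≈ 0.9412; existence CERTIFIED by the union bound.


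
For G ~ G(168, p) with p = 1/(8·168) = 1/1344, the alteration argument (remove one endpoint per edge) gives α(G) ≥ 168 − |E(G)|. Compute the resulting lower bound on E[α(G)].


E[|E(G)|] = C(168, 2)·p = 14028 · (1/1344) = 167/16.
E[α(G)] ≥ n − E[|E(G)|] = 168 − 167/16 = 2521/16.
Numerically: ≈ 157.5625.
(This is only a lower bound; the true E[α(G)] may be larger.)

E[α(G)] ≥ 2521/16 ≈ 157.5625.


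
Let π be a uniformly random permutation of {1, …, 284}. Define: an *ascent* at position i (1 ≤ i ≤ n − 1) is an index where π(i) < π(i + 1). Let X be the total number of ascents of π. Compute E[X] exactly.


Write X = Σ X_I over i = 1, …, 283, with X_I the indicator of one ascent.
There are 283 indicators.
For each fixed i, the pair (π(i), π(i+1)) is a uniformly random ordered pair of distinct values from {1, …, 284}; by symmetry P[π(i) < π(i+1)] = 1/2.
By linearity: E[X] = 283 · (1/2) = (284 − 1) · (1/2) = 283/2 ≈ 141.500000.

E[X] = 283/2 = 141.500000.


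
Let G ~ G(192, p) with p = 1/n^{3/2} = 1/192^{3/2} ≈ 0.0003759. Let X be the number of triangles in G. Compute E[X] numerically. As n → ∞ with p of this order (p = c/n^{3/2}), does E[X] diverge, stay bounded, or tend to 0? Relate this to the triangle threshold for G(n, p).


Number of potential triangles: C(192, 3) = 1161280.
Each occurs with probability p³ ≈ (0.0003759)³ ≈ 5.310611e-11.
By linearity: E[X] = C(192, 3)·p³ ≈ 1161280 · 5.310611e-11 ≈ 0.0001.
Since α = 3/2 > 1, p = c/n^{3/2} = o(1/n) is below the triangle threshold p ~ 1/n. Asymptotically E[X] ~ (c³/6)·n^{3(1−α)} = (1³/6)·n^{-1.5} → 0, so by Markov's inequality G has no triangles w.h.p.

E[X] ≈ 0.0001; in regime p = Θ(1/n^{3/2}) E[X] tends to 0 (below the triangle threshold p ~ 1/n).


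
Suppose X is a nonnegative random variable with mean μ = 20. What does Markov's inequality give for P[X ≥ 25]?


μ = E[X] = 20, a = 25.
Markov: P[X ≥ 25] ≤ μ/a = (20)/25 = 4/5.
Numerically: ≈ 0.80000.
(Since a = 25 > μ = 20.00000, the bound 4/5 is < 1 and informative.)

P[X ≥ 25] ≤ 4/5 ≈ 0.80000.


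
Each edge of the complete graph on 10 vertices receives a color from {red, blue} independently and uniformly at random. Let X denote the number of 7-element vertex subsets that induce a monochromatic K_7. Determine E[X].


Let X = Σ_S X_S over the C(10, 7) = 120 subsets S of size 7, where X_S = 1 if the K_7 on S is monochromatic.
For a fixed S, the K_7 on S has C(7, 2) = 21 edges. P[all 21 edges red] = (1/2)^21, and likewise for blue, so P[monochromatic] = 2·(1/2)^21 = 2^{1 − 21} = 1/1048576.
Summing: E[X] = C(10, 7) · 2^{1 − 21} = 120 · 1/1048576 = 15/131072.
Numerically: E[X] ≈ 0.000.

E[X] = C(10,7)·2^(1−C(7,2)) = 15/131072 ≈ 0.000.


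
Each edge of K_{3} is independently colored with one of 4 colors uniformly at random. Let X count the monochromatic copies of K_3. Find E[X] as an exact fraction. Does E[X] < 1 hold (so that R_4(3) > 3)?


E[X] = C(3, 3) · 4^{1 − 3} = 1 · 4^{−2} = 1/16.
As a reduced fraction: E[X] = 1/16 ≈ 0.0625.
Is E[X] < 1? YES.
Since E[X] < 1, there exists a 4-coloring of K_{3} with no monochromatic K_3; hence R_4(3) > 3.

E[X] = 1/16 ≈ 0.0625; E[X] < 1, so R_4(3) > 3.


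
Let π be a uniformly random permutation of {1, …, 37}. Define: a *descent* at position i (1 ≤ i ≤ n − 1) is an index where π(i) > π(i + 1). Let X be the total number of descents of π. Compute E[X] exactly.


Write X = Σ X_I over i = 1, …, 36, with X_I the indicator of one descent.
There are 36 indicators.
For each fixed i, the pair (π(i), π(i+1)) is a uniformly random ordered pair of distinct values from {1, …, 37}; by symmetry P[π(i) > π(i+1)] = 1/2.
By linearity: E[X] = 36 · (1/2) = (37 − 1) · (1/2) = 18 ≈ 18.000.

E[X] = 18 = 18.000.


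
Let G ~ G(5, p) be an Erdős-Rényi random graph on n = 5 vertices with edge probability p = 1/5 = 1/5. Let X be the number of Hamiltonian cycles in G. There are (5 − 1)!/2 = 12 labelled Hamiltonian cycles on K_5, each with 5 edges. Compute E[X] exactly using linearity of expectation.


K_5 has (5 − 1)!/2 = 12 labelled Hamiltonian cycles.
For each such Hamiltonian cycle H, let X_H = 1 if all 5 edges of H are present in G. Then P[X_H = 1] = p^{5} = (1/5)^{5} = 1/3125.
By linearity: E[X] = Σ_H E[X_H] = 12 · p^{5} = 12 · 1/3125 = 12/3125.
Numerically: E[X] ≈ 0.00384.

E[X] = 12 · (1/5)^{5} = 12/3125 ≈ 0.00384.


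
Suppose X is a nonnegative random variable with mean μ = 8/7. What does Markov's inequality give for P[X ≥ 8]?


μ = E[X] = 8/7, a = 8.
Markov: P[X ≥ 8] ≤ μ/a = (8/7)/8 = 1/7.
Numerically: ≈ 0.1429.
(Since a = 8 > μ = 1.1429, the bound 1/7 is < 1 and informative.)

P[X ≥ 8] ≤ 1/7 ≈ 0.1429.


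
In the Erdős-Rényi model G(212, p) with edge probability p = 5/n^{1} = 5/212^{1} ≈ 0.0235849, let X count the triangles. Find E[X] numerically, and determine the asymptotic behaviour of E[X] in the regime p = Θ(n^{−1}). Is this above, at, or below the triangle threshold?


Number of potential triangles: C(212, 3) = 1565620.
Each occurs with probability p³ ≈ (0.0235849)³ ≈ 1.31190513e-05.
By linearity: E[X] = C(212, 3)·p³ ≈ 1565620 · 1.31190513e-05 ≈ 20.539449.
Here α = 1, so p = 5/n is exactly at the triangle threshold p ~ 1/n. Asymptotically E[X] → c³/6 = 5³/6 = 125/6 ≈ 20.833333, a bounded constant. In this regime the triangle count is asymptotically Poisson(c³/6).

E[X] ≈ 20.539449; in regime p = Θ(1/n^{1}) E[X] stays bounded (at the triangle threshold p ~ 1/n).


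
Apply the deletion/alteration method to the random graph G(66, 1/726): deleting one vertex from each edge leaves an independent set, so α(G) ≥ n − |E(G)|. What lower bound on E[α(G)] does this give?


E[|E(G)|] = C(66, 2)·p = 2145 · (1/726) = 65/22.
E[α(G)] ≥ n − E[|E(G)|] = 66 − 65/22 = 1387/22.
Numerically: ≈ 63.0455.
(This is only a lower bound; the true E[α(G)] may be larger.)

E[α(G)] ≥ 1387/22 ≈ 63.0455.


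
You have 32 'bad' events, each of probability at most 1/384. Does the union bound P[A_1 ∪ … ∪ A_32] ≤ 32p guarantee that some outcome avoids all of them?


Union bound: P[∪_{i=1}^{32} A_i] ≤ Σ_i P[A_i] ≤ 32·p = 32·(1/384) = 1/12.
Numerically: 1/12 ≈ 0.0833333.
Is 1/12 < 1? YES.
Since P[∪ A_i] ≤ 1/12 < 1, the complement has P[∩ A_i^c] ≥ 1 − 1/12 = 11/12 > 0, so some outcome avoids every A_i.

32·p = 1/12 ≈ 0.0833333; existence CERTIFIED by the union bound.


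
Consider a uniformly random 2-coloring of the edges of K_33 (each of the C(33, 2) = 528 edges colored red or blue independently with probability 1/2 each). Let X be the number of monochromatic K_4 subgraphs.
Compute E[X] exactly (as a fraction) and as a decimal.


Let X = Σ_S X_S over the C(33, 4) = 40920 subsets S of size 4, where X_S = 1 if the K_4 on S is monochromatic.
For a fixed S, the K_4 on S has C(4, 2) = 6 edges. P[all 6 edges red] = (1/2)^6, and likewise for blue, so P[monochromatic] = 2·(1/2)^6 = 2^{1 − 6} = 1/32.
By linearity: E[X] = C(33, 4) · 2^{1 − 6} = 40920 · 1/32 = 5115/4.
Numerically: E[X] ≈ 1278.75000.

E[X] = C(33,4)·2^(1−C(4,2)) = 5115/4 ≈ 1278.75000.


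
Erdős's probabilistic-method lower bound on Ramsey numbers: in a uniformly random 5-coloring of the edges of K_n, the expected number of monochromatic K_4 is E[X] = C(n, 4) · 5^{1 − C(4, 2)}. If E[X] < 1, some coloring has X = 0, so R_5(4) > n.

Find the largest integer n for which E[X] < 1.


We need C(n, 4) · 5^{1 − 6} < 1, i.e. C(n, 4) < 5^{6 − 1} = 3125.
Check values of n near the boundary:
  n = 14: C(14, 4) = 1001; 1001 < 3125? YES
  n = 15: C(15, 4) = 1365; 1365 < 3125? YES
  n = 16: C(16, 4) = 1820; 1820 < 3125? YES
  n = 17: C(17, 4) = 2380; 2380 < 3125? YES
  n = 18: C(18, 4) = 3060; 3060 < 3125? YES
  n = 19: C(19, 4) = 3876; 3876 < 3125? NO
  n = 20: C(20, 4) = 4845; 4845 < 3125? NO
  n = 21: C(21, 4) = 5985; 5985 < 3125? NO
The largest n with C(n, 4) < 3125 is n = 18 (where E[X] = 612/625 ≈ 0.97920). Hence R_5(4) > 18, i.e. R_5(4) ≥ 19.

Largest n = 18; hence R_5(4) > 18.


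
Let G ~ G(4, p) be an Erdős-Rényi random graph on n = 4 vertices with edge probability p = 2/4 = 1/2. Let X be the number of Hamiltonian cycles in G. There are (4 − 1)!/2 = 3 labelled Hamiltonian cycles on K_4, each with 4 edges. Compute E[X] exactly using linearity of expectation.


K_4 has (4 − 1)!/2 = 3 labelled Hamiltonian cycles.
For each such Hamiltonian cycle H, let X_H = 1 if all 4 edges of H are present in G. Then P[X_H = 1] = p^{4} = (1/2)^{4} = 1/16.
By linearity of expectation: E[X] = Σ_H E[X_H] = 3 · p^{4} = 3 · 1/16 = 3/16.
Numerically: E[X] ≈ 0.1875.

E[X] = 3 · (1/2)^{4} = 3/16 ≈ 0.1875.


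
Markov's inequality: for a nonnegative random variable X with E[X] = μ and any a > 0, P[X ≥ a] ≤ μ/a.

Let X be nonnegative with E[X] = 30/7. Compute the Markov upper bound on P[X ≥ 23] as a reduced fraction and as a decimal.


μ = E[X] = 30/7, a = 23.
Markov: P[X ≥ 23] ≤ μ/a = (30/7)/23 = 30/161.
Numerically: ≈ 0.186335.
(Since a = 23 > μ = 4.285714, the bound 30/161 is < 1 and informative.)

P[X ≥ 23] ≤ 30/161 ≈ 0.186335.


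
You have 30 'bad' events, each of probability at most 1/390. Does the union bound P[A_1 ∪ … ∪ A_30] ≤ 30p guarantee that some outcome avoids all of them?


Union bound: P[∪_{i=1}^{30} A_i] ≤ Σ_i P[A_i] ≤ 30·p = 30·(1/390) = 1/13.
Numerically: 1/13 ≈ 0.07692.
Is 1/13 < 1? YES.
Since P[∪ A_i] ≤ 1/13 < 1, the complement has P[∩ A_i^c] ≥ 1 − 1/13 = 12/13 > 0, so some outcome avoids every A_i.

30·p = 1/13 ≈ 0.07692; existence CERTIFIED by the union bound.


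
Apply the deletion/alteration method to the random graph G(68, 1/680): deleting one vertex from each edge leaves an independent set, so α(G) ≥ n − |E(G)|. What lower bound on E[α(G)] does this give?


E[|E(G)|] = C(68, 2)·p = 2278 · (1/680) = 67/20.
E[α(G)] ≥ n − E[|E(G)|] = 68 − 67/20 = 1293/20.
Numerically: ≈ 64.6500.
(This is only a lower bound; the true E[α(G)] may be larger.)

E[α(G)] ≥ 1293/20 ≈ 64.6500.


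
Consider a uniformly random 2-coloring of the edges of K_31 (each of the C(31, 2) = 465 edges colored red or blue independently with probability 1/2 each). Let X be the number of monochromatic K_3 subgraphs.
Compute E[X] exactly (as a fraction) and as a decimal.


Let X = Σ_S X_S over the C(31, 3) = 4495 subsets S of size 3, where X_S = 1 if the K_3 on S is monochromatic.
For a fixed S, the K_3 on S has C(3, 2) = 3 edges. P[all 3 edges red] = (1/2)^3, and likewise for blue, so P[monochromatic] = 2·(1/2)^3 = 2^{1 − 3} = 1/4.
Summing: E[X] = C(31, 3) · 2^{1 − 3} = 4495 · 1/4 = 4495/4.
Numerically: E[X] ≈ 1123.75000.

E[X] = C(31,3)·2^(1−C(3,2)) = 4495/4 ≈ 1123.75000.


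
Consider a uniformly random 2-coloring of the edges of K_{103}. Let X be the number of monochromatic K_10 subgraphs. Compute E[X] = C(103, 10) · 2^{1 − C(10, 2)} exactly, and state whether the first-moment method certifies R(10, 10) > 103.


E[X] = C(103, 10) · 2^{1 − 45} = 23591276125340 · 2^{−44} = 23591276125340/17592186044416.
As a reduced fraction: E[X] = 5897819031335/4398046511104 ≈ 1.34101.
Is E[X] < 1? NO.
Since E[X] ≥ 1, the first-moment bound is inconclusive at n = 103; it does NOT by itself certify R(10, 10) > 103.

E[X] = 5897819031335/4398046511104 ≈ 1.34101; E[X] ≥ 1; first-moment method inconclusive here.


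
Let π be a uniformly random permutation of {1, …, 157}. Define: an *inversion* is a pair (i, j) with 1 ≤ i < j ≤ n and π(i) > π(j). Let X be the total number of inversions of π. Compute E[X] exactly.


Write X = Σ X_I over the C(157, 2) = 12246 pairs i < j, with X_I the indicator of one inversion.
There are 12246 indicators.
For each fixed pair i < j, the values π(i) and π(j) are two distinct elements of {1, …, 157} in uniformly random order; by symmetry P[π(i) > π(j)] = 1/2.
By linearity: E[X] = 12246 · (1/2) = C(157, 2) · (1/2) = 12246/2 = 6123 ≈ 6123.000000.

E[X] = 6123 = 6123.000000.


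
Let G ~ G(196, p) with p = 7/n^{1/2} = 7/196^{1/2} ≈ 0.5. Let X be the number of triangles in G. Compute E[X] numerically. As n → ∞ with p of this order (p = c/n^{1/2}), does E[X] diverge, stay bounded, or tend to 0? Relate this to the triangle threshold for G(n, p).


Number of potential triangles: C(196, 3) = 1235780.
Each occurs with probability p³ ≈ (0.5)³ ≈ 1.25000000e-01.
By linearity: E[X] = C(196, 3)·p³ ≈ 1235780 · 1.25000000e-01 ≈ 154472.500000.
Since α = 1/2 < 1, p = c/n^{1/2} ≫ 1/n is above the triangle threshold p ~ 1/n. Asymptotically E[X] ~ (c³/6)·n^{3(1−α)} = (7³/6)·n^{1.5} → ∞; triangles are abundant w.h.p.

E[X] ≈ 154472.500000; in regime p = Θ(1/n^{1/2}) E[X] diverges (above the triangle threshold p ~ 1/n).


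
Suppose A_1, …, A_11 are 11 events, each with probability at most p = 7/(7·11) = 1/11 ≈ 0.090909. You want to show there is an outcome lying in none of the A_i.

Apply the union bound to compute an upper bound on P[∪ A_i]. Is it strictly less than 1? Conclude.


Union bound: P[∪_{i=1}^{11} A_i] ≤ Σ_i P[A_i] ≤ 11·p = 11·(1/11) = 1.
Numerically: 1 ≈ 1.000000.
Is 1 < 1? NO.
Since the bound 1 is ≥ 1, the union bound is uninformative here; it does NOT by itself certify existence.

11·p = 1 ≈ 1.000000; existence NOT certified by the union bound.


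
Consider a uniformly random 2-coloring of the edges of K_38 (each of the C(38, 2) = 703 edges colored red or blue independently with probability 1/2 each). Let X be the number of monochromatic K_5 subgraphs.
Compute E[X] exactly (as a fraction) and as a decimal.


Let X = Σ_S X_S over the C(38, 5) = 501942 subsets S of size 5, where X_S = 1 if the K_5 on S is monochromatic.
For a fixed S, the K_5 on S has C(5, 2) = 10 edges. P[all 10 edges red] = (1/2)^10, and likewise for blue, so P[monochromatic] = 2·(1/2)^10 = 2^{1 − 10} = 1/512.
Summing: E[X] = C(38, 5) · 2^{1 − 10} = 501942 · 1/512 = 250971/256.
Numerically: E[X] ≈ 980.35547.

E[X] = C(38,5)·2^(1−C(5,2)) = 250971/256 ≈ 980.35547.


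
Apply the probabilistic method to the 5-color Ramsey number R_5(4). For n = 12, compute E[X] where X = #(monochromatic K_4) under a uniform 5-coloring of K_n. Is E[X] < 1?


E[X] = C(12, 4) · 5^{1 − 6} = 495 · 5^{−5} = 495/3125.
As a reduced fraction: E[X] = 99/625 ≈ 0.158.
Is E[X] < 1? YES.
Since E[X] < 1, there exists a 5-coloring of K_{12} with no monochromatic K_4; hence R_5(4) > 12.

E[X] = 99/625 ≈ 0.158; E[X] < 1, so R_5(4) > 12.


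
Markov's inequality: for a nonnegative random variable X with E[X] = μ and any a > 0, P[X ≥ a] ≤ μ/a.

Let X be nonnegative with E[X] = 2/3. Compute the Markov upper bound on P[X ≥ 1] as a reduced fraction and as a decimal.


μ = E[X] = 2/3, a = 1.
Markov: P[X ≥ 1] ≤ μ/a = (2/3)/1 = 2/3.
Numerically: ≈ 0.667.
(Since a = 1 > μ = 0.667, the bound 2/3 is < 1 and informative.)

P[X ≥ 1] ≤ 2/3 ≈ 0.667.


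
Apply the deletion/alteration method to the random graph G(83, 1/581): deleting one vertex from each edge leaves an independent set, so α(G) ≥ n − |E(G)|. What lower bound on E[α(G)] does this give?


E[|E(G)|] = C(83, 2)·p = 3403 · (1/581) = 41/7.
E[α(G)] ≥ n − E[|E(G)|] = 83 − 41/7 = 540/7.
Numerically: ≈ 77.14286.
(This is only a lower bound; the true E[α(G)] may be larger.)

E[α(G)] ≥ 540/7 ≈ 77.14286.


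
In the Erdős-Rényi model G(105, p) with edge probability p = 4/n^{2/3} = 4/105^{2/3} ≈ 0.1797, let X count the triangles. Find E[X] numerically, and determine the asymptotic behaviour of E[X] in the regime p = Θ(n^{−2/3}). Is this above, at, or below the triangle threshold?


Number of potential triangles: C(105, 3) = 187460.
Each occurs with probability p³ ≈ (0.1797)³ ≈ 5.804989e-03.
By linearity: E[X] = C(105, 3)·p³ ≈ 187460 · 5.804989e-03 ≈ 1088.2032.
Since α = 2/3 < 1, p = c/n^{2/3} ≫ 1/n is above the triangle threshold p ~ 1/n. Asymptotically E[X] ~ (c³/6)·n^{3(1−α)} = (4³/6)·n^{1} → ∞; triangles are abundant w.h.p.

E[X] ≈ 1088.2032; in regime p = Θ(1/n^{2/3}) E[X] diverges (above the triangle threshold p ~ 1/n).


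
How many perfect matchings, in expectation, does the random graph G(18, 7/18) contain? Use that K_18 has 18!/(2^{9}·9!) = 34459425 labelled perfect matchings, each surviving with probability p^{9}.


K_18 has 18!/(2^{9}·9!) = 34459425 labelled perfect matchings.
For each such perfect matching H, let X_H = 1 if all 9 edges of H are present in G. Then P[X_H = 1] = p^{9} = (7/18)^{9} = 40353607/198359290368.
By linearity of expectation: E[X] = Σ_H E[X_H] = 34459425 · p^{9} = 34459425 · 40353607/198359290368 = 17167433257975/2448880128.
Numerically: E[X] ≈ 7010.

E[X] = 34459425 · (7/18)^{9} = 17167433257975/2448880128 ≈ 7010.


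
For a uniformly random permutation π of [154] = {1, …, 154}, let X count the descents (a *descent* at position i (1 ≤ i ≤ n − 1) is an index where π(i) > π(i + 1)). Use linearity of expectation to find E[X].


Write X = Σ X_I over i = 1, …, 153, with X_I the indicator of one descent.
There are 153 indicators.
For each fixed i, the pair (π(i), π(i+1)) is a uniformly random ordered pair of distinct values from {1, …, 154}; by symmetry P[π(i) > π(i+1)] = 1/2.
By linearity: E[X] = 153 · (1/2) = (154 − 1) · (1/2) = 153/2 ≈ 76.500000.

E[X] = 153/2 = 76.500000.


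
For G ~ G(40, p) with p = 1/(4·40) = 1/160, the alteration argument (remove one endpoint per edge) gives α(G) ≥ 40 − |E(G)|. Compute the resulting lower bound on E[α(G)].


E[|E(G)|] = C(40, 2)·p = 780 · (1/160) = 39/8.
E[α(G)] ≥ n − E[|E(G)|] = 40 − 39/8 = 281/8.
Numerically: ≈ 35.1250.
(This is only a lower bound; the true E[α(G)] may be larger.)

E[α(G)] ≥ 281/8 ≈ 35.1250.


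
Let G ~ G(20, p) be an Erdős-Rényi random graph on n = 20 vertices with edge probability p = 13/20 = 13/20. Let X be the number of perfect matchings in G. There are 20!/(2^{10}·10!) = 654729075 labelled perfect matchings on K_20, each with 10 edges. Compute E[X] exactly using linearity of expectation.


K_20 has 20!/(2^{10}·10!) = 654729075 labelled perfect matchings.
For each such perfect matching H, let X_H = 1 if all 10 edges of H are present in G. Then P[X_H = 1] = p^{10} = (13/20)^{10} = 137858491849/10240000000000.
Summing the indicators: E[X] = Σ_H E[X_H] = 654729075 · p^{10} = 654729075 · 137858491849/10240000000000 = 3610398513967632387/409600000000.
Numerically: E[X] ≈ 8.814e+06.

E[X] = 654729075 · (13/20)^{10} = 3610398513967632387/409600000000 ≈ 8.814e+06.


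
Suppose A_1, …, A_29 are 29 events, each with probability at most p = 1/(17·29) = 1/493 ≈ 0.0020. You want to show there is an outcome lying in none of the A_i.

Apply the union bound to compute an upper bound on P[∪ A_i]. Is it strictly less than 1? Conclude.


Union bound: P[∪_{i=1}^{29} A_i] ≤ Σ_i P[A_i] ≤ 29·p = 29·(1/493) = 1/17.
Numerically: 1/17 ≈ 0.0588.
Is 1/17 < 1? YES.
Since P[∪ A_i] ≤ 1/17 < 1, the complement has P[∩ A_i^c] ≥ 1 − 1/17 = 16/17 > 0, so some outcome avoids every A_i.

29·p = 1/17 ≈ 0.0588; existence CERTIFIED by the union bound.


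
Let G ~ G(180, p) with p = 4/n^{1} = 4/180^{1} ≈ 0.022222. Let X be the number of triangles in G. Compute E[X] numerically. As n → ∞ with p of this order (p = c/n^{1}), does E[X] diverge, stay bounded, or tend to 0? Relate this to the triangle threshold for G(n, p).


Number of potential triangles: C(180, 3) = 955860.
Each occurs with probability p³ ≈ (0.022222)³ ≈ 1.0973937e-05.
By linearity: E[X] = C(180, 3)·p³ ≈ 955860 · 1.0973937e-05 ≈ 10.48955.
Here α = 1, so p = 4/n is exactly at the triangle threshold p ~ 1/n. Asymptotically E[X] → c³/6 = 4³/6 = 32/3 ≈ 10.66667, a bounded constant. In this regime the triangle count is asymptotically Poisson(c³/6).

E[X] ≈ 10.48955; in regime p = Θ(1/n^{1}) E[X] stays bounded (at the triangle threshold p ~ 1/n).


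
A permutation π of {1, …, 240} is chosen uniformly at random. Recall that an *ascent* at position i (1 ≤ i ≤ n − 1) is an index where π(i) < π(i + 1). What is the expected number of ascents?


Write X = Σ X_I over i = 1, …, 239, with X_I the indicator of one ascent.
There are 239 indicators.
For each fixed i, the pair (π(i), π(i+1)) is a uniformly random ordered pair of distinct values from {1, …, 240}; by symmetry P[π(i) < π(i+1)] = 1/2.
By linearity: E[X] = 239 · (1/2) = (240 − 1) · (1/2) = 239/2 ≈ 119.50000.

E[X] = 239/2 = 119.50000.


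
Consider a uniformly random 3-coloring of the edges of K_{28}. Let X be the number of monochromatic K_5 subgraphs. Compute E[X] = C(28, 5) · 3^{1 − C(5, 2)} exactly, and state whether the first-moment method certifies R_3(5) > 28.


E[X] = C(28, 5) · 3^{1 − 10} = 98280 · 3^{−9} = 98280/19683.
As a reduced fraction: E[X] = 3640/729 ≈ 4.99314.
Is E[X] < 1? NO.
Since E[X] ≥ 1, the first-moment bound is inconclusive at n = 28; it does NOT by itself certify R_3(5) > 28.

E[X] = 3640/729 ≈ 4.99314; E[X] ≥ 1; first-moment method inconclusive here.


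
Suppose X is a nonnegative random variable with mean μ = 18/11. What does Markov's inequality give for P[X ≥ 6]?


μ = E[X] = 18/11, a = 6.
Markov: P[X ≥ 6] ≤ μ/a = (18/11)/6 = 3/11.
Numerically: ≈ 0.273.
(Since a = 6 > μ = 1.636, the bound 3/11 is < 1 and informative.)

P[X ≥ 6] ≤ 3/11 ≈ 0.273.


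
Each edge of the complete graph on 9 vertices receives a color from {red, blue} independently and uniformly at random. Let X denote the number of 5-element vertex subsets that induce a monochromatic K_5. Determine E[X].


Let X = Σ_S X_S over the C(9, 5) = 126 subsets S of size 5, where X_S = 1 if the K_5 on S is monochromatic.
For a fixed S, the K_5 on S has C(5, 2) = 10 edges. P[all 10 edges red] = (1/2)^10, and likewise for blue, so P[monochromatic] = 2·(1/2)^10 = 2^{1 − 10} = 1/512.
By linearity of expectation: E[X] = C(9, 5) · 2^{1 − 10} = 126 · 1/512 = 63/256.
Numerically: E[X] ≈ 0.246094.

E[X] = C(9,5)·2^(1−C(5,2)) = 63/256 ≈ 0.246094.


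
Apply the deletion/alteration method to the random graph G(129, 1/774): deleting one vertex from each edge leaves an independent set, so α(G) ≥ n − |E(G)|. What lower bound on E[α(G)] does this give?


E[|E(G)|] = C(129, 2)·p = 8256 · (1/774) = 32/3.
E[α(G)] ≥ n − E[|E(G)|] = 129 − 32/3 = 355/3.
Numerically: ≈ 118.333.
(This is only a lower bound; the true E[α(G)] may be larger.)

E[α(G)] ≥ 355/3 ≈ 118.333.


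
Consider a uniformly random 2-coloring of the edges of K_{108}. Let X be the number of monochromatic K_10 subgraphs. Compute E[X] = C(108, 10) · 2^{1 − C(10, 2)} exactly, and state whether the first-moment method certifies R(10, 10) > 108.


E[X] = C(108, 10) · 2^{1 − 45} = 38722819230810 · 2^{−44} = 38722819230810/17592186044416.
As a reduced fraction: E[X] = 19361409615405/8796093022208 ≈ 2.201137.
Is E[X] < 1? NO.
Since E[X] ≥ 1, the first-moment bound is inconclusive at n = 108; it does NOT by itself certify R(10, 10) > 108.

E[X] = 19361409615405/8796093022208 ≈ 2.201137; E[X] ≥ 1; first-moment method inconclusive here.


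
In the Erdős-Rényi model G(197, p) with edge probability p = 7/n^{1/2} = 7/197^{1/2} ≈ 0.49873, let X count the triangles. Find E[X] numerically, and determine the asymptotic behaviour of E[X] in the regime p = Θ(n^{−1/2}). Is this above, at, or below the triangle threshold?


Number of potential triangles: C(197, 3) = 1254890.
Each occurs with probability p³ ≈ (0.49873)³ ≈ 1.2404943e-01.
By linearity: E[X] = C(197, 3)·p³ ≈ 1254890 · 1.2404943e-01 ≈ 155668.39199.
Since α = 1/2 < 1, p = c/n^{1/2} ≫ 1/n is above the triangle threshold p ~ 1/n. Asymptotically E[X] ~ (c³/6)·n^{3(1−α)} = (7³/6)·n^{1.5} → ∞; triangles are abundant w.h.p.

E[X] ≈ 155668.39199; in regime p = Θ(1/n^{1/2}) E[X] diverges (above the triangle threshold p ~ 1/n).


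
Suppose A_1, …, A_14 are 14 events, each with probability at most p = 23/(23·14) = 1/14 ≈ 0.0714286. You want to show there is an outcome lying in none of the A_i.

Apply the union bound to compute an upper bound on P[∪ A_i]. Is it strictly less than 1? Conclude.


Union bound: P[∪_{i=1}^{14} A_i] ≤ Σ_i P[A_i] ≤ 14·p = 14·(1/14) = 1.
Numerically: 1 ≈ 1.0000000.
Is 1 < 1? NO.
Since the bound 1 is ≥ 1, the union bound is uninformative here; it does NOT by itself certify existence.

14·p = 1 ≈ 1.0000000; existence NOT certified by the union bound.


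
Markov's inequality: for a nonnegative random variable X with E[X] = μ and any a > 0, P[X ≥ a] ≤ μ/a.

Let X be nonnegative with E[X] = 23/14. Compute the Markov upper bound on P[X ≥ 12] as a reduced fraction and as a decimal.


μ = E[X] = 23/14, a = 12.
Markov: P[X ≥ 12] ≤ μ/a = (23/14)/12 = 23/168.
Numerically: ≈ 0.136905.
(Since a = 12 > μ = 1.642857, the bound 23/168 is < 1 and informative.)

P[X ≥ 12] ≤ 23/168 ≈ 0.136905.


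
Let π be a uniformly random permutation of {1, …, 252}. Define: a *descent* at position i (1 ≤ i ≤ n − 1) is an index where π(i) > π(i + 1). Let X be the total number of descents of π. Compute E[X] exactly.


Write X = Σ X_I over i = 1, …, 251, with X_I the indicator of one descent.
There are 251 indicators.
For each fixed i, the pair (π(i), π(i+1)) is a uniformly random ordered pair of distinct values from {1, …, 252}; by symmetry P[π(i) > π(i+1)] = 1/2.
By linearity: E[X] = 251 · (1/2) = (252 − 1) · (1/2) = 251/2 ≈ 125.500000.

E[X] = 251/2 = 125.500000.


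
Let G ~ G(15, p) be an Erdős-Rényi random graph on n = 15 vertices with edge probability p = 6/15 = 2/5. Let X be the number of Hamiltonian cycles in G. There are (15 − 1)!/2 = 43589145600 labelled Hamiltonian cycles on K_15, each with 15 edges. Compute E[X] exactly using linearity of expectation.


K_15 has (15 − 1)!/2 = 43589145600 labelled Hamiltonian cycles.
For each such Hamiltonian cycle H, let X_H = 1 if all 15 edges of H are present in G. Then P[X_H = 1] = p^{15} = (2/5)^{15} = 32768/30517578125.
By linearity of expectation: E[X] = Σ_H E[X_H] = 43589145600 · p^{15} = 43589145600 · 32768/30517578125 = 57133164920832/1220703125.
Numerically: E[X] ≈ 46803.

E[X] = 43589145600 · (2/5)^{15} = 57133164920832/1220703125 ≈ 46803.


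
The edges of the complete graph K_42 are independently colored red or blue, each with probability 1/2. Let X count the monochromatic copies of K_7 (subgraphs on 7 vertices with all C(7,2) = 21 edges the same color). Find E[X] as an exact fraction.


Let X = Σ_S X_S over the C(42, 7) = 26978328 subsets S of size 7, where X_S = 1 if the K_7 on S is monochromatic.
For a fixed S, the K_7 on S has C(7, 2) = 21 edges. P[all 21 edges red] = (1/2)^21, and likewise for blue, so P[monochromatic] = 2·(1/2)^21 = 2^{1 − 21} = 1/1048576.
Summing: E[X] = C(42, 7) · 2^{1 − 21} = 26978328 · 1/1048576 = 3372291/131072.
Numerically: E[X] ≈ 25.72854.

E[X] = C(42,7)·2^(1−C(7,2)) = 3372291/131072 ≈ 25.72854.


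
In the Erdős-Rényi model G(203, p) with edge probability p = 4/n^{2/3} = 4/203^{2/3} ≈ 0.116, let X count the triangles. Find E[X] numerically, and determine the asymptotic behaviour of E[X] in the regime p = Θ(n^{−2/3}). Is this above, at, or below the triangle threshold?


Number of potential triangles: C(203, 3) = 1373701.
Each occurs with probability p³ ≈ (0.116)³ ≈ 1.55306e-03.
By linearity: E[X] = C(203, 3)·p³ ≈ 1373701 · 1.55306e-03 ≈ 2133.438.
Since α = 2/3 < 1, p = c/n^{2/3} ≫ 1/n is above the triangle threshold p ~ 1/n. Asymptotically E[X] ~ (c³/6)·n^{3(1−α)} = (4³/6)·n^{1} → ∞; triangles are abundant w.h.p.

E[X] ≈ 2133.438; in regime p = Θ(1/n^{2/3}) E[X] diverges (above the triangle threshold p ~ 1/n).


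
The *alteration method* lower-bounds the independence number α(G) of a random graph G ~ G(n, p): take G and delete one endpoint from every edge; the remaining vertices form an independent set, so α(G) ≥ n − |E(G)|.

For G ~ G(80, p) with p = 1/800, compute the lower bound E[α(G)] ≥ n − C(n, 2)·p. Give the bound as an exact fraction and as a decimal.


E[|E(G)|] = C(80, 2)·p = 3160 · (1/800) = 79/20.
E[α(G)] ≥ n − E[|E(G)|] = 80 − 79/20 = 1521/20.
Numerically: ≈ 76.0500.
(This is only a lower bound; the true E[α(G)] may be larger.)

E[α(G)] ≥ 1521/20 ≈ 76.0500.


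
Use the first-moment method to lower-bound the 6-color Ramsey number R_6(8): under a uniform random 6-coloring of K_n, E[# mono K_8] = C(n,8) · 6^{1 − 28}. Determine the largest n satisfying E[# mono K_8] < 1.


We need C(n, 8) · 6^{1 − 28} < 1, i.e. C(n, 8) < 6^{28 − 1} = 1023490369077469249536.
Check values of n near the boundary:
  n = 1591: C(1591, 8) = 1000427749141189953870; 1000427749141189953870 < 1023490369077469249536? YES
  n = 1592: C(1592, 8) = 1005480414540892933435; 1005480414540892933435 < 1023490369077469249536? YES
  n = 1593: C(1593, 8) = 1010555394551193970323; 1010555394551193970323 < 1023490369077469249536? YES
  n = 1594: C(1594, 8) = 1015652773590544255167; 1015652773590544255167 < 1023490369077469249536? YES
  n = 1595: C(1595, 8) = 1020772636343363633895; 1020772636343363633895 < 1023490369077469249536? YES
  n = 1596: C(1596, 8) = 1025915067760710553965; 1025915067760710553965 < 1023490369077469249536? NO
  n = 1597: C(1597, 8) = 1031080153060953275445; 1031080153060953275445 < 1023490369077469249536? NO
The largest n with C(n, 8) < 1023490369077469249536 is n = 1595 (where E[X] = 113419181815929292655/113721152119718805504 ≈ 0.997). Hence R_6(8) > 1595, i.e. R_6(8) ≥ 1596.

Largest n = 1595; hence R_6(8) > 1595.


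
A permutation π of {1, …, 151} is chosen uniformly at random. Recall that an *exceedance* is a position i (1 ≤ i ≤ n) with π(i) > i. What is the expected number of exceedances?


Write X = Σ_{i=1}^{151} X_i, where X_i = 1_{π(i) > i}.
For each fixed i, π(i) is uniform over {1, …, 151} (marginal of a uniform permutation), so P[π(i) > i] = (n − i)/n. Summing: Σ_{i=1}^{151} (n − i)/n = (0 + 1 + … + 150)/151 = 151(151 − 1)/(2·151) = (151 − 1)/2.
Hence E[X] = Σ_{i=1}^{151} (151 − i)/151 = 75 ≈ 75.0000.

E[X] = 75 = 75.0000.


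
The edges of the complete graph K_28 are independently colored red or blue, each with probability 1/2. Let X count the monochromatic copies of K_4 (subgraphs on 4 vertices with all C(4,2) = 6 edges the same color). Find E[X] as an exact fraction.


Let X = Σ_S X_S over the C(28, 4) = 20475 subsets S of size 4, where X_S = 1 if the K_4 on S is monochromatic.
For a fixed S, the K_4 on S has C(4, 2) = 6 edges. P[all 6 edges red] = (1/2)^6, and likewise for blue, so P[monochromatic] = 2·(1/2)^6 = 2^{1 − 6} = 1/32.
Summing: E[X] = C(28, 4) · 2^{1 − 6} = 20475 · 1/32 = 20475/32.
Numerically: E[X] ≈ 639.844.

E[X] = C(28,4)·2^(1−C(4,2)) = 20475/32 ≈ 639.844.


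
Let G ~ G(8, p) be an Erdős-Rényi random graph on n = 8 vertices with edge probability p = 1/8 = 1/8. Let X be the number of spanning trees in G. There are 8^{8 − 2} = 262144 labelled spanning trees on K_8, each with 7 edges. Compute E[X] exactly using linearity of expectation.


K_8 has 8^{8 − 2} = 262144 labelled spanning trees.
For each such spanning tree H, let X_H = 1 if all 7 edges of H are present in G. Then P[X_H = 1] = p^{7} = (1/8)^{7} = 1/2097152.
By linearity of expectation: E[X] = Σ_H E[X_H] = 262144 · p^{7} = 262144 · 1/2097152 = 1/8.
Numerically: E[X] ≈ 0.125.

E[X] = 262144 · (1/8)^{7} = 1/8 ≈ 0.125.


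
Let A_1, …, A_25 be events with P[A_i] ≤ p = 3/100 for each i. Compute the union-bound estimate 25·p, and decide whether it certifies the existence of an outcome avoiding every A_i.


Union bound: P[∪_{i=1}^{25} A_i] ≤ Σ_i P[A_i] ≤ 25·p = 25·(3/100) = 3/4.
Numerically: 3/4 ≈ 0.7500.
Is 3/4 < 1? YES.
Since P[∪ A_i] ≤ 3/4 < 1, the complement has P[∩ A_i^c] ≥ 1 − 3/4 = 1/4 > 0, so some outcome avoids every A_i.

25·p = 3/4 ≈ 0.7500; existence CERTIFIED by the union bound.


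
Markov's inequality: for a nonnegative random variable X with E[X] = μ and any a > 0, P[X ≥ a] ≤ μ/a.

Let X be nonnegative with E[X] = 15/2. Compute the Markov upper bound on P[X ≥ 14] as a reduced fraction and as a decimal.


μ = E[X] = 15/2, a = 14.
Markov: P[X ≥ 14] ≤ μ/a = (15/2)/14 = 15/28.
Numerically: ≈ 0.5357.
(Since a = 14 > μ = 7.5000, the bound 15/28 is < 1 and informative.)

P[X ≥ 14] ≤ 15/28 ≈ 0.5357.
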